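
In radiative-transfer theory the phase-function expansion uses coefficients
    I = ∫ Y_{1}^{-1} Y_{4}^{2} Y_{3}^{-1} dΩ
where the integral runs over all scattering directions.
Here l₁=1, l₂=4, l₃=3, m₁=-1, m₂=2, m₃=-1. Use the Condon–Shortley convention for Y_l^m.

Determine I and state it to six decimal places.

0.238414

m-sum 0 ✓  L=8 even ✓  3≤3≤5 ✓
Π(2lᵢ+1) = 3×9×7 = 189
triangle coeff Δ(1,4,3) = 1/252
Σ_t [1,1]: t=1:−1/36 = -1/36
(3j)²=4/63 [(1 4 3; 0 0 0)], sign=+1
Σ_t [2,2]: t=2:+1/96 = 1/96
(3j)²=5/84 [(1 4 3; -1 2 -1)], sign=+1
⇒ 4πI² = 5/7
I = (+1)√(5/7/(4π)) = 0.23841361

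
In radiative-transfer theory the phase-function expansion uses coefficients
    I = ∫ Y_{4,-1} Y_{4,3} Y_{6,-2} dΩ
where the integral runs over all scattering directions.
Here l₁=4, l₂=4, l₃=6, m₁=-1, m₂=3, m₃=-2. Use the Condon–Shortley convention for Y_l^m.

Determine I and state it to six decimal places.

-0.165283

Rules hold: Σm=0, L=14 even, 0≤6≤8.
N = 9·9·13 = 1053
Δ = 2!·6!·6!/15! = 1/1261260
Racah Σ t=0..2: t=0:+1/4608 t=1:−1/1296 t=2:+1/4608 = -7/20736
⇒ 3j(4 4 6; 0 0 0)² = 20/1287, sgn -1
Racah Σ t=1..2: t=1:−1/34560 t=2:+1/8640 = 1/11520
⇒ 3j(4 4 6; -1 3 -2)² = 3/143, sgn +1
4πI² = N·(3j₀)²·(3jₘ)² = 540/1573
I = -1·√(0.343293/4π) = -0.16528277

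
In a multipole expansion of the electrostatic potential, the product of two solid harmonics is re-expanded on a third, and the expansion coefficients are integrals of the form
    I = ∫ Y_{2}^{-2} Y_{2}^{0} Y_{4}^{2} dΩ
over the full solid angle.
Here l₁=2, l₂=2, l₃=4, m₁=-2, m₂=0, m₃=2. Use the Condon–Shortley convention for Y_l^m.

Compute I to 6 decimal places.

Checks pass: Σm=0; 8 even; l₃=4∈[0,4].
(2·2+1)(2·2+1)(2·4+1) = 225
Δ: 0! 4! 4! / 9! → 1/630
sum: t=0:+1/16 = 1/16
3j²(2 2 4; 0 0 0) = Δ·Π!·Σ² = 2/35  (sign +1)
sum: t=0:+1/96 = 1/96
3j²(2 2 4; -2 0 2) = Δ·Π!·Σ² = 1/42  (sign +1)
combine: 4πI² = 225·2/35·1/42 = 15/49
take √, sign +1: I = 0.15607835

0.156078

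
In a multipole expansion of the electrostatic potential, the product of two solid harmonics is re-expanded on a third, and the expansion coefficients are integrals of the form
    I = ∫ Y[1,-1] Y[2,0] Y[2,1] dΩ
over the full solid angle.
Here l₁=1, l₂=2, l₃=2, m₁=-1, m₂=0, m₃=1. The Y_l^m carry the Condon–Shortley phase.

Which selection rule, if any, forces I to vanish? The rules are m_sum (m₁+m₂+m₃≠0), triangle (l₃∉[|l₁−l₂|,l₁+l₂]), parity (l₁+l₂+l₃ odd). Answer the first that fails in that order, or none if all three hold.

parity

m₁+m₂+m₃ = -1 + 0 + 1 = 0  ✓
triangle: |1−2|=1 ≤ l₃=2 ≤ 1+2=3  ✓
parity: l₁+l₂+l₃ = 5 is odd  ✗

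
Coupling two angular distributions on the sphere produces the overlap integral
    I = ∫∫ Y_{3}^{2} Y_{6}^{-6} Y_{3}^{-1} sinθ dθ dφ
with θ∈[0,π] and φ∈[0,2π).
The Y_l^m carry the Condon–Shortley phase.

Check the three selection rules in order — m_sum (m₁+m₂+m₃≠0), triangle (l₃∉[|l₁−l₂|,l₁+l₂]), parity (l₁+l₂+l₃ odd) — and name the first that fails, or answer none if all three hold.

Σmᵢ = -5  ✗
l₃∈[|l₁−l₂|,l₁+l₂]=[3,9], have l₃=3
Σlᵢ = 12 ⇒ even

m_sum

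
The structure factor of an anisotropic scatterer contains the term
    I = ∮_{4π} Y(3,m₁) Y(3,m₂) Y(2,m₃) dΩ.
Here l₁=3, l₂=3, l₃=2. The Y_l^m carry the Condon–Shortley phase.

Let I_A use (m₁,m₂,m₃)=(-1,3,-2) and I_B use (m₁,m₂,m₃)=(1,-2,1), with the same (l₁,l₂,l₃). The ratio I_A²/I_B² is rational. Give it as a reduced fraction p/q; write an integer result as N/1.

Shared (l₁,l₂,l₃)=(3,3,2): N and (l;000)² cancel in I_A²/I_B².
A: Δ = 4!·2!·2!/9! = 1/3780; Racah Σ t=4..4: t=4:+1/96 = 1/96; ⇒ 3j(3 3 2; -1 3 -2)² = 1/42, sgn +1
B: Δ = 4!·2!·2!/9! = 1/3780; Racah Σ t=0..1: t=0:+1/48 t=1:−1/12 = -1/16; ⇒ 3j(3 3 2; 1 -2 1)² = 1/28, sgn +1
I_A²/I_B² = (1/42)/(1/28) = 2/3

2/3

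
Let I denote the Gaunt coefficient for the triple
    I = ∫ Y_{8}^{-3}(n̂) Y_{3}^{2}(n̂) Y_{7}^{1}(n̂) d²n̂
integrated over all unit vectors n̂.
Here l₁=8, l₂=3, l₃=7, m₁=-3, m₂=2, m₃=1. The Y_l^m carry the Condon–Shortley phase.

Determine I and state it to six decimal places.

0.039939

Rules hold: Σm=0, L=18 even, 5≤7≤11.
N = 17·7·15 = 1785
Δ = 4!·12!·2!/19! = 1/5290740
Racah Σ t=1..3: t=1:−1/7257600 t=2:+1/2073600 t=3:−1/7257600 = 1/4838400
⇒ 3j(8 3 7; 0 0 0)² = 252/20995, sgn -1
Racah Σ t=3..4: t=3:−1/11612160 t=4:+1/14515200 = -1/58060800
⇒ 3j(8 3 7; -3 2 1)² = 55/58786, sgn -1
4πI² = N·(3j₀)²·(3jₘ)² = 20790/1037153
I = +1·√(0.0200453/4π) = 0.03993934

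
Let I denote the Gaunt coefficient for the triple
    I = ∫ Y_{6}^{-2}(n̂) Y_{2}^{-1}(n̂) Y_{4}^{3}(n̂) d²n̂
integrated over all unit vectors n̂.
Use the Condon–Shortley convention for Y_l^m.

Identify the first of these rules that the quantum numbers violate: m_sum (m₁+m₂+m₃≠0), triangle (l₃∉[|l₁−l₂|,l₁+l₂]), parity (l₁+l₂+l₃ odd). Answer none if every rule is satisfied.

none

azimuthal sum: -2 − 1 + 3 = 0  ✓
4 ≤ 4 ≤ 8 (triangle on l)  ✓
L = 6 + 2 + 4 = 12 (even)  ✓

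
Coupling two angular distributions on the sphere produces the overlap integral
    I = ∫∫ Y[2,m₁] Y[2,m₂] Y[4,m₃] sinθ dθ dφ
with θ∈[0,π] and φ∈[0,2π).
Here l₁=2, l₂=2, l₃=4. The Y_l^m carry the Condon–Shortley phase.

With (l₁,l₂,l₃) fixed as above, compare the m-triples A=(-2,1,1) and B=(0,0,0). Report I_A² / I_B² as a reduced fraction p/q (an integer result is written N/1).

5/36

l's match ⇒ only the (l;m) 3-j factors differ between A and B.
A: triangle coeff Δ(2,2,4) = 1/630; Σ_t [0,0]: t=0:+1/144 = 1/144; (3j)²=1/126 [(2 2 4; -2 1 1)], sign=-1
B: triangle coeff Δ(2,2,4) = 1/630; Σ_t [0,0]: t=0:+1/16 = 1/16; (3j)²=2/35 [(2 2 4; 0 0 0)], sign=+1
I_A²/I_B² = (1/126)/(2/35) = 5/36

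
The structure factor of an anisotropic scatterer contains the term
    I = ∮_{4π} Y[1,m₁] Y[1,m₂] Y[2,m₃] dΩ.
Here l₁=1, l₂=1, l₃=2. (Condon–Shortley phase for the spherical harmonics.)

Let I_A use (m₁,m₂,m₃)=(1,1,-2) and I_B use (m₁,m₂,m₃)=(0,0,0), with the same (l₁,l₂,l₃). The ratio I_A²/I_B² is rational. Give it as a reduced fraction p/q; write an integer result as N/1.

Shared (l₁,l₂,l₃)=(1,1,2): N and (l;000)² cancel in I_A²/I_B².
A: Δ = 0!·2!·2!/5! = 1/30; Racah Σ t=0..0: t=0:+1/4 = 1/4; ⇒ 3j(1 1 2; 1 1 -2)² = 1/5, sgn +1
B: Δ = 0!·2!·2!/5! = 1/30; Racah Σ t=0..0: t=0:+1/1 = 1/1; ⇒ 3j(1 1 2; 0 0 0)² = 2/15, sgn +1
I_A²/I_B² = (1/5)/(2/15) = 3/2

3/2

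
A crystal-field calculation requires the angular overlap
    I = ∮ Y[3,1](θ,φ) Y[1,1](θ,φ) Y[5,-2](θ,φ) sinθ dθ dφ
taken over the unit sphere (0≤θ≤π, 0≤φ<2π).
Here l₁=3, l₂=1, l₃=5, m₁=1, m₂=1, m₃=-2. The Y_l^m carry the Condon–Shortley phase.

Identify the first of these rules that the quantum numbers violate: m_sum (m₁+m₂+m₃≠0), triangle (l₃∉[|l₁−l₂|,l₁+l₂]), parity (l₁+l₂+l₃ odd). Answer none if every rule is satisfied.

triangle

m₁+m₂+m₃ = 1 + 1 − 2 = 0  ✓
triangle: |3−1|=2 ≤ l₃=5 ≤ 3+1=4  ✗
parity: l₁+l₂+l₃ = 9 is odd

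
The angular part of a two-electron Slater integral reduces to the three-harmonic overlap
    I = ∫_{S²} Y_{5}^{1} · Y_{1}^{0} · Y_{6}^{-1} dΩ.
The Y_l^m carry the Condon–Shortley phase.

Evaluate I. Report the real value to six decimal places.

m-sum 0 ✓  L=12 even ✓  4≤6≤6 ✓
Π(2lᵢ+1) = 11×3×13 = 429
triangle coeff Δ(5,1,6) = 1/858
Σ_t [0,0]: t=0:+1/14400 = 1/14400
(3j)²=6/143 [(5 1 6; 0 0 0)], sign=+1
Σ_t [0,0]: t=0:+1/17280 = 1/17280
(3j)²=35/858 [(5 1 6; 1 0 -1)], sign=-1
⇒ 4πI² = 105/143
I = (-1)√(105/143/(4π)) = -0.24172507

-0.241725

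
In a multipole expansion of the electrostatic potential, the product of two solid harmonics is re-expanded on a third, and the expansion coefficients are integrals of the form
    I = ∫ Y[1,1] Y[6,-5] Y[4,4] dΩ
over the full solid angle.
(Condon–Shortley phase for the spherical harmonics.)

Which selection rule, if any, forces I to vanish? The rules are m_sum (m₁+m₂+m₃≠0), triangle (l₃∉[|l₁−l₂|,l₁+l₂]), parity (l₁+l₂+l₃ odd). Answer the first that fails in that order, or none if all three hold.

triangle

Σmᵢ = 0  ✓
l₃∈[|l₁−l₂|,l₁+l₂]=[5,7], have l₃=4  ✗
Σlᵢ = 11 ⇒ odd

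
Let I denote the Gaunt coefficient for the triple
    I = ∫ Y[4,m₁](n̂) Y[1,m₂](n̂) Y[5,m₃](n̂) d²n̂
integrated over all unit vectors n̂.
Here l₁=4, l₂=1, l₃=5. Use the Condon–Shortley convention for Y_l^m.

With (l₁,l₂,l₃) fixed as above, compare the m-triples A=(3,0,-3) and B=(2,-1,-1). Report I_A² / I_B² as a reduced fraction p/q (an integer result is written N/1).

8/3

l's match ⇒ only the (l;m) 3-j factors differ between A and B.
A: triangle coeff Δ(4,1,5) = 1/495; Σ_t [0,0]: t=0:+1/5040 = 1/5040; (3j)²=16/495 [(4 1 5; 3 0 -3)], sign=+1
B: triangle coeff Δ(4,1,5) = 1/495; Σ_t [0,0]: t=0:+1/2880 = 1/2880; (3j)²=2/165 [(4 1 5; 2 -1 -1)], sign=+1
I_A²/I_B² = (16/495)/(2/165) = 8/3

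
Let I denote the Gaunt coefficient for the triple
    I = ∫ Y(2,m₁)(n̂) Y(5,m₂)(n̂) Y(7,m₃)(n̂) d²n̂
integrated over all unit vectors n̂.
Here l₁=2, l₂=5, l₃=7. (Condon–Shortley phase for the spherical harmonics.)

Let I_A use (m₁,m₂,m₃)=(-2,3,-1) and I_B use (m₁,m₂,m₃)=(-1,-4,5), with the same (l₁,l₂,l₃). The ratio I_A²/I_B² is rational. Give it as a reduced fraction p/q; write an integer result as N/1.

3/88

l's match ⇒ only the (l;m) 3-j factors differ between A and B.
A: triangle coeff Δ(2,5,7) = 1/15015; Σ_t [0,0]: t=0:+1/1935360 = 1/1935360; (3j)²=1/1001 [(2 5 7; -2 3 -1)], sign=+1
B: triangle coeff Δ(2,5,7) = 1/15015; Σ_t [0,0]: t=0:+1/2177280 = 1/2177280; (3j)²=8/273 [(2 5 7; -1 -4 5)], sign=+1
I_A²/I_B² = (1/1001)/(8/273) = 3/88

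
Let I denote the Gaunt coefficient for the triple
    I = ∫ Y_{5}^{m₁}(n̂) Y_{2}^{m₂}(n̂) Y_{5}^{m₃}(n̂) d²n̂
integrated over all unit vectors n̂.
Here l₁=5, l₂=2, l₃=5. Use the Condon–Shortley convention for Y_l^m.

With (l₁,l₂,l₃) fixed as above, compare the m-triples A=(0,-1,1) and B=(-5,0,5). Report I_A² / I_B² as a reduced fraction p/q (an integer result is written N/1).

Same 5,2,5: normalisation and zero-m 3j drop out of the ratio.
A: Δ: 2! 8! 2! / 13! → 1/38610; sum: t=0:+1/1440 t=1:−1/1152 = -1/5760; 3j²(5 2 5; 0 -1 1) = Δ·Π!·Σ² = 1/858  (sign -1)
B: Δ: 2! 8! 2! / 13! → 1/38610; sum: t=2:+1/161280 = 1/161280; 3j²(5 2 5; -5 0 5) = Δ·Π!·Σ² = 15/286  (sign +1)
I_A²/I_B² = (1/858)/(15/286) = 1/45

1/45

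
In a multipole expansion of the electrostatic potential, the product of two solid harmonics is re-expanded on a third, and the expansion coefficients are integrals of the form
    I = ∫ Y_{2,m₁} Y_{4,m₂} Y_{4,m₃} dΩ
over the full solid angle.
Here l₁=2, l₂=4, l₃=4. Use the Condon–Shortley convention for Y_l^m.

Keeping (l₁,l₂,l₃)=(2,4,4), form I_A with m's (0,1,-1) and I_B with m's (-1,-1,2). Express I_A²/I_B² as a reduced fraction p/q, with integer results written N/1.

l's match ⇒ only the (l;m) 3-j factors differ between A and B.
A: triangle coeff Δ(2,4,4) = 1/13860; Σ_t [0,2]: t=0:+1/480 t=1:−1/48 t=2:+1/144 = -17/1440; (3j)²=289/13860 [(2 4 4; 0 1 -1)], sign=+1
B: triangle coeff Δ(2,4,4) = 1/13860; Σ_t [1,2]: t=1:−1/96 t=2:+1/240 = -1/160; (3j)²=27/1540 [(2 4 4; -1 -1 2)], sign=-1
I_A²/I_B² = (289/13860)/(27/1540) = 289/243

289/243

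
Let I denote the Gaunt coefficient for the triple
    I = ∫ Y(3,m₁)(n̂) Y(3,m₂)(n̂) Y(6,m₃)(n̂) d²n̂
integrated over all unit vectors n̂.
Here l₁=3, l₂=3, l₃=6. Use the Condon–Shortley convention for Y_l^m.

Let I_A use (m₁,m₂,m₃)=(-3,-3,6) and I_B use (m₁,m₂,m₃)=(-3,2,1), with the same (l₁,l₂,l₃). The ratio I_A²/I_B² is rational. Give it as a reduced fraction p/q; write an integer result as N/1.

Same 3,3,6: normalisation and zero-m 3j drop out of the ratio.
A: Δ: 0! 6! 6! / 13! → 1/12012; sum: t=0:+1/518400 = 1/518400; 3j²(3 3 6; -3 -3 6) = Δ·Π!·Σ² = 1/13  (sign +1)
B: Δ: 0! 6! 6! / 13! → 1/12012; sum: t=0:+1/86400 = 1/86400; 3j²(3 3 6; -3 2 1) = Δ·Π!·Σ² = 1/1716  (sign -1)
I_A²/I_B² = (1/13)/(1/1716) = 132/1

132/1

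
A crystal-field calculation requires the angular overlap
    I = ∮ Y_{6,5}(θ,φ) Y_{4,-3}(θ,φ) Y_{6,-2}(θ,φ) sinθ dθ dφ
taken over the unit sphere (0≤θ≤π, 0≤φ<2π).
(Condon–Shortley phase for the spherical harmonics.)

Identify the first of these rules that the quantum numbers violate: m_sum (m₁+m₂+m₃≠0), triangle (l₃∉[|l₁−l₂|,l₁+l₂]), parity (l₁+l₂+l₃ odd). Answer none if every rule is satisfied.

none

Σmᵢ = 0  ✓
l₃∈[|l₁−l₂|,l₁+l₂]=[2,10], have l₃=6  ✓
Σlᵢ = 16 ⇒ even  ✓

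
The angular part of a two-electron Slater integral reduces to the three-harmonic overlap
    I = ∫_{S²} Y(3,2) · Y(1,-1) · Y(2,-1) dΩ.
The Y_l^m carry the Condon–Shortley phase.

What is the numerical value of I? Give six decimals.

Rules hold: Σm=0, L=6 even, 2≤2≤4.
N = 7·3·5 = 105
Δ = 2!·4!·0!/7! = 1/105
Racah Σ t=1..1: t=1:−1/4 = -1/4
⇒ 3j(3 1 2; 0 0 0)² = 3/35, sgn -1
Racah Σ t=0..0: t=0:+1/12 = 1/12
⇒ 3j(3 1 2; 2 -1 -1)² = 2/21, sgn -1
4πI² = N·(3j₀)²·(3jₘ)² = 6/7
I = +1·√(0.857143/4π) = 0.26116903

0.261169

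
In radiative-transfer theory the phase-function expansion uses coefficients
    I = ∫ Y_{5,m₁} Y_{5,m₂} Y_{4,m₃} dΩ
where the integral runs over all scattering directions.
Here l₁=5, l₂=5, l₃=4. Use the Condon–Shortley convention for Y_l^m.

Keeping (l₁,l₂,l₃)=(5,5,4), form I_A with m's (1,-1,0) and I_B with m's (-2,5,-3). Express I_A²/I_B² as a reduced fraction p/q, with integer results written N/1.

Shared (l₁,l₂,l₃)=(5,5,4): N and (l;000)² cancel in I_A²/I_B².
A: Δ = 6!·4!·4!/15! = 1/3153150; Racah Σ t=0..4: t=0:+1/414720 t=1:−1/4320 t=2:+1/768 t=3:−1/1296 t=4:+1/27648 = 7/20736; ⇒ 3j(5 5 4; 1 -1 0)² = 8/1287, sgn +1
B: Δ = 6!·4!·4!/15! = 1/3153150; Racah Σ t=6..6: t=6:+1/103680 = 1/103680; ⇒ 3j(5 5 4; -2 5 -3)² = 7/429, sgn -1
I_A²/I_B² = (8/1287)/(7/429) = 8/21

8/21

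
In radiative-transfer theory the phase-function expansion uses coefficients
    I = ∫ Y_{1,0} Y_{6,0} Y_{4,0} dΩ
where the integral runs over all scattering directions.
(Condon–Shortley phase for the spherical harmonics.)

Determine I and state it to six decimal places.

0.000000

|1−6|≤4≤1+6 violated ⇒ I = 0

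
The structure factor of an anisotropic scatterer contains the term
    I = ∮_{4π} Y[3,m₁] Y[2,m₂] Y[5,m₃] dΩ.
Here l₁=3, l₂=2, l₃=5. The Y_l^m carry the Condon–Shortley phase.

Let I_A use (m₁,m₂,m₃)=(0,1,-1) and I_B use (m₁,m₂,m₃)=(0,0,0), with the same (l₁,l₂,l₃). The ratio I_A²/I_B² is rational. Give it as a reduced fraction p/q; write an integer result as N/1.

4/5

l's match ⇒ only the (l;m) 3-j factors differ between A and B.
A: triangle coeff Δ(3,2,5) = 1/2310; Σ_t [0,0]: t=0:+1/216 = 1/216; (3j)²=8/231 [(3 2 5; 0 1 -1)], sign=+1
B: triangle coeff Δ(3,2,5) = 1/2310; Σ_t [0,0]: t=0:+1/144 = 1/144; (3j)²=10/231 [(3 2 5; 0 0 0)], sign=-1
I_A²/I_B² = (8/231)/(10/231) = 4/5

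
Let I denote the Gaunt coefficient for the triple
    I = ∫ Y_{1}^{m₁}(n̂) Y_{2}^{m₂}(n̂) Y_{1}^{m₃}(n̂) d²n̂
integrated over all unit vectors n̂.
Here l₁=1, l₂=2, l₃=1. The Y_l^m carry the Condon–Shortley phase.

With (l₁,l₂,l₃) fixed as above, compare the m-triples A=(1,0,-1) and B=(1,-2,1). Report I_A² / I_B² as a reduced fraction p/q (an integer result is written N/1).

l's match ⇒ only the (l;m) 3-j factors differ between A and B.
A: triangle coeff Δ(1,2,1) = 1/30; Σ_t [0,0]: t=0:+1/4 = 1/4; (3j)²=1/30 [(1 2 1; 1 0 -1)], sign=+1
B: triangle coeff Δ(1,2,1) = 1/30; Σ_t [0,0]: t=0:+1/4 = 1/4; (3j)²=1/5 [(1 2 1; 1 -2 1)], sign=+1
I_A²/I_B² = (1/30)/(1/5) = 1/6

1/6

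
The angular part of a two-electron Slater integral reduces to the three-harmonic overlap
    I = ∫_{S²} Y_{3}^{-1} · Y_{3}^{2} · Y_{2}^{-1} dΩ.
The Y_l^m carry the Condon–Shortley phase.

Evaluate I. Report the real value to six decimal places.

0.162868

m-sum 0 ✓  L=8 even ✓  0≤2≤6 ✓
Π(2lᵢ+1) = 7×7×5 = 245
triangle coeff Δ(3,3,2) = 1/3780
Σ_t [1,3]: t=1:−1/24 t=2:+1/4 t=3:−1/24 = 1/6
(3j)²=4/105 [(3 3 2; 0 0 0)], sign=+1
Σ_t [3,4]: t=3:−1/12 t=4:+1/48 = -1/16
(3j)²=1/28 [(3 3 2; -1 2 -1)], sign=+1
⇒ 4πI² = 1/3
I = (+1)√(1/3/(4π)) = 0.16286750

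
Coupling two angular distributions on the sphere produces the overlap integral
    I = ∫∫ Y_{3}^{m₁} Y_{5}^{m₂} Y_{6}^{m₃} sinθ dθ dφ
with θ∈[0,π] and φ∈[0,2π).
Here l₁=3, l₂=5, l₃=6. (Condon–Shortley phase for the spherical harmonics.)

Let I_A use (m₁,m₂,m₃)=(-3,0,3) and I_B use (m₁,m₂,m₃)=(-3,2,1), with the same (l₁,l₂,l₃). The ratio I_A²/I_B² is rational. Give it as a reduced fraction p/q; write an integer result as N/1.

l's match ⇒ only the (l;m) 3-j factors differ between A and B.
A: triangle coeff Δ(3,5,6) = 1/675675; Σ_t [2,2]: t=2:+1/34560 = 1/34560; (3j)²=4/143 [(3 5 6; -3 0 3)], sign=-1
B: triangle coeff Δ(3,5,6) = 1/675675; Σ_t [2,2]: t=2:+1/34560 = 1/34560; (3j)²=7/429 [(3 5 6; -3 2 1)], sign=-1
I_A²/I_B² = (4/143)/(7/429) = 12/7

12/7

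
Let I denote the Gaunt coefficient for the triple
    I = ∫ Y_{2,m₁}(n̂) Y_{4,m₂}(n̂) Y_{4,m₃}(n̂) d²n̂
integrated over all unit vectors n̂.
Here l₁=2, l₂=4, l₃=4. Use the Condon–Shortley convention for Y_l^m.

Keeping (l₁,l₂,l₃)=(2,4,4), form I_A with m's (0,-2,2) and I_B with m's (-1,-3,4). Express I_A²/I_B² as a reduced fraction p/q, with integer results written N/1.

Shared (l₁,l₂,l₃)=(2,4,4): N and (l;000)² cancel in I_A²/I_B².
A: Δ = 2!·2!·6!/11! = 1/13860; Racah Σ t=0..2: t=0:+1/192 t=1:−1/120 t=2:+1/2880 = -1/360; ⇒ 3j(2 4 4; 0 -2 2)² = 16/3465, sgn -1
B: Δ = 2!·2!·6!/11! = 1/13860; Racah Σ t=1..1: t=1:−1/1440 = -1/1440; ⇒ 3j(2 4 4; -1 -3 4)² = 7/165, sgn -1
I_A²/I_B² = (16/3465)/(7/165) = 16/147

16/147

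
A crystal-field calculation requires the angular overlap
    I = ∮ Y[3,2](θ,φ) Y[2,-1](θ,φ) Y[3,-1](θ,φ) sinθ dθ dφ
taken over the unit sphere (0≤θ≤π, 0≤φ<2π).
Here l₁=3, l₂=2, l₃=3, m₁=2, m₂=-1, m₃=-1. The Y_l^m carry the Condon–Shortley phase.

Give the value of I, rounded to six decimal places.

0.162868

Checks pass: Σm=0; 8 even; l₃=3∈[1,5].
(2·3+1)(2·2+1)(2·3+1) = 245
Δ: 2! 4! 2! / 9! → 1/3780
sum: t=0:+1/24 t=1:−1/4 t=2:+1/24 = -1/6
3j²(3 2 3; 0 0 0) = Δ·Π!·Σ² = 4/105  (sign +1)
sum: t=0:+1/12 t=1:−1/48 = 1/16
3j²(3 2 3; 2 -1 -1) = Δ·Π!·Σ² = 1/28  (sign +1)
combine: 4πI² = 245·4/105·1/28 = 1/3
take √, sign +1: I = 0.16286750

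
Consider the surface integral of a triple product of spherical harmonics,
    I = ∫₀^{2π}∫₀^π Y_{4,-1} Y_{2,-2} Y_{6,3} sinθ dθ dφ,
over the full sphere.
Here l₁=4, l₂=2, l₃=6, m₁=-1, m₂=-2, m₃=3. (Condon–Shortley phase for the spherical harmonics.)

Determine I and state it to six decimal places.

-0.178526

m-sum 0 ✓  L=12 even ✓  2≤6≤6 ✓
Π(2lᵢ+1) = 9×5×13 = 585
triangle coeff Δ(4,2,6) = 1/6435
Σ_t [0,0]: t=0:+1/2304 = 1/2304
(3j)²=5/143 [(4 2 6; 0 0 0)], sign=+1
Σ_t [0,0]: t=0:+1/17280 = 1/17280
(3j)²=14/715 [(4 2 6; -1 -2 3)], sign=-1
⇒ 4πI² = 630/1573
I = (-1)√(630/1573/(4π)) = -0.17852580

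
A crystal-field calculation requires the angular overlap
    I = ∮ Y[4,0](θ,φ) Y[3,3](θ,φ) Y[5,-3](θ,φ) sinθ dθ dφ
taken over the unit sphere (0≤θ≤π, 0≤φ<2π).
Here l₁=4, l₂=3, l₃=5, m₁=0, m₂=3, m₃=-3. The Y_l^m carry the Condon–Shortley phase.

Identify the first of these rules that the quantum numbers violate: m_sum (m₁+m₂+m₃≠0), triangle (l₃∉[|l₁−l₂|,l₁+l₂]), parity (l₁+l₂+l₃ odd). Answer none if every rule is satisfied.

m₁+m₂+m₃ = 0 + 3 − 3 = 0  ✓
triangle: |4−3|=1 ≤ l₃=5 ≤ 4+3=7  ✓
parity: l₁+l₂+l₃ = 12 is even  ✓

none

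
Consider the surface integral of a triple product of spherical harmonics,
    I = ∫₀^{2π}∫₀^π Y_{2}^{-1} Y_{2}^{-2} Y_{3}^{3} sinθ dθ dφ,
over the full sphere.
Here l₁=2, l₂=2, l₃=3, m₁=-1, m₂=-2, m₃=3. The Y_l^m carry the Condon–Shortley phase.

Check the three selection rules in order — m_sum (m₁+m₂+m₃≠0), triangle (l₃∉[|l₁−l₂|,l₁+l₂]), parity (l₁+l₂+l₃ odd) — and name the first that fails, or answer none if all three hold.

parity

m₁+m₂+m₃ = -1 − 2 + 3 = 0  ✓
triangle: |2−2|=0 ≤ l₃=3 ≤ 2+2=4  ✓
parity: l₁+l₂+l₃ = 7 is odd  ✗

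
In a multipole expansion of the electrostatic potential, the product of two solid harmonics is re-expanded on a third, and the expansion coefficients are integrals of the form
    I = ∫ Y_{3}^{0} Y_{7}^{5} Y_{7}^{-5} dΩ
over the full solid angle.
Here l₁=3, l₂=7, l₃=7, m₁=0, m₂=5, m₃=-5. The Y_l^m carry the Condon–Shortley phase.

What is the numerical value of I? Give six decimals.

0.000000

Σlᵢ=17 odd — θ-integrand is odd under cosθ→−cosθ; I=0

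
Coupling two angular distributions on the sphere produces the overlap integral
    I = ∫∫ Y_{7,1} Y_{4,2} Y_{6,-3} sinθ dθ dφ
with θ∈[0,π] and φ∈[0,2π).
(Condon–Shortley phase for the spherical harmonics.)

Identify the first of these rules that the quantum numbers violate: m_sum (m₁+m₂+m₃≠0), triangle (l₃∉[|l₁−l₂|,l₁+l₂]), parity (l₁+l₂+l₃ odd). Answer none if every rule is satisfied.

parity

Σmᵢ = 0  ✓
l₃∈[|l₁−l₂|,l₁+l₂]=[3,11], have l₃=6  ✓
Σlᵢ = 17 ⇒ odd  ✗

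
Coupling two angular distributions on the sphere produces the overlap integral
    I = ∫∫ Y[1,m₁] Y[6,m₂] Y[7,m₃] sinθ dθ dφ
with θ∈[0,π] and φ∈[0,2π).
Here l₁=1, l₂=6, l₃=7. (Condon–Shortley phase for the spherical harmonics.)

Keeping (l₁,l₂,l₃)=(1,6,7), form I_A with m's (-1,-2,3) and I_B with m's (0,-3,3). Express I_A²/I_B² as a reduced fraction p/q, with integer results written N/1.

Shared (l₁,l₂,l₃)=(1,6,7): N and (l;000)² cancel in I_A²/I_B².
A: Δ = 0!·2!·12!/15! = 1/1365; Racah Σ t=0..0: t=0:+1/1935360 = 1/1935360; ⇒ 3j(1 6 7; -1 -2 3)² = 3/91, sgn +1
B: Δ = 0!·2!·12!/15! = 1/1365; Racah Σ t=0..0: t=0:+1/2177280 = 1/2177280; ⇒ 3j(1 6 7; 0 -3 3)² = 8/273, sgn +1
I_A²/I_B² = (3/91)/(8/273) = 9/8

9/8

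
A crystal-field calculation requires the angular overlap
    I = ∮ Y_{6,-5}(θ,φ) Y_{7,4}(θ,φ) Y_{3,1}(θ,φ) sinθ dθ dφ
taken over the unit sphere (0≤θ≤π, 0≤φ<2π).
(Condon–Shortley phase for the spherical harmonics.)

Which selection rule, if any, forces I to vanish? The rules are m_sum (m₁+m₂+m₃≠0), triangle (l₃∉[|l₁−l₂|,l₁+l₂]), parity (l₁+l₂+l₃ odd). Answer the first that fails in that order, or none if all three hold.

none

m₁+m₂+m₃ = -5 + 4 + 1 = 0  ✓
triangle: |6−7|=1 ≤ l₃=3 ≤ 6+7=13  ✓
parity: l₁+l₂+l₃ = 16 is even  ✓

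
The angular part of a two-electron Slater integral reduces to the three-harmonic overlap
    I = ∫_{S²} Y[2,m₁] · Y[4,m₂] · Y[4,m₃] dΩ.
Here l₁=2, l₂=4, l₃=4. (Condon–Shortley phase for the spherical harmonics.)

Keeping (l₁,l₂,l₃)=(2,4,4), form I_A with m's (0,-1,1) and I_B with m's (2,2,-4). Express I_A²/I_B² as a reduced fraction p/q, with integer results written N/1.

Same 2,4,4: normalisation and zero-m 3j drop out of the ratio.
A: Δ: 2! 2! 6! / 11! → 1/13860; sum: t=0:+1/144 t=1:−1/48 t=2:+1/480 = -17/1440; 3j²(2 4 4; 0 -1 1) = Δ·Π!·Σ² = 289/13860  (sign +1)
B: Δ: 2! 2! 6! / 11! → 1/13860; sum: t=0:+1/2880 = 1/2880; 3j²(2 4 4; 2 2 -4) = Δ·Π!·Σ² = 2/165  (sign +1)
I_A²/I_B² = (289/13860)/(2/165) = 289/168

289/168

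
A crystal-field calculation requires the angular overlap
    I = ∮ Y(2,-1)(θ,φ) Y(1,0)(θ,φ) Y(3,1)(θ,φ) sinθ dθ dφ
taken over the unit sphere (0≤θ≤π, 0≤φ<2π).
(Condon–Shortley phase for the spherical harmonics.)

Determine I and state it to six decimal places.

-0.233597

Checks pass: Σm=0; 6 even; l₃=3∈[1,3].
(2·2+1)(2·1+1)(2·3+1) = 105
Δ: 0! 4! 2! / 7! → 1/105
sum: t=0:+1/4 = 1/4
3j²(2 1 3; 0 0 0) = Δ·Π!·Σ² = 3/35  (sign -1)
sum: t=0:+1/6 = 1/6
3j²(2 1 3; -1 0 1) = Δ·Π!·Σ² = 8/105  (sign +1)
combine: 4πI² = 105·3/35·8/105 = 24/35
take √, sign -1: I = -0.23359668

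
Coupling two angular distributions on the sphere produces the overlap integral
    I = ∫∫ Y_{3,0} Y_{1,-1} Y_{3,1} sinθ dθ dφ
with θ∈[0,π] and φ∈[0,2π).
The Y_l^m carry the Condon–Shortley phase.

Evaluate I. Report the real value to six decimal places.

0.000000

Σlᵢ=7 odd — θ-integrand is odd under cosθ→−cosθ; I=0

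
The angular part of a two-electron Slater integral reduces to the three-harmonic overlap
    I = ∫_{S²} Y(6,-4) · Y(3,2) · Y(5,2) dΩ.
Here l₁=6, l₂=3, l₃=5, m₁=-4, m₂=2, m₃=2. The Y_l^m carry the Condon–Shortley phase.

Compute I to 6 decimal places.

0.088266

m-sum 0 ✓  L=14 even ✓  3≤5≤9 ✓
Π(2lᵢ+1) = 13×7×11 = 1001
triangle coeff Δ(6,3,5) = 1/675675
Σ_t [1,3]: t=1:−1/8640 t=2:+1/2304 t=3:−1/8640 = 7/34560
(3j)²=7/429 [(6 3 5; 0 0 0)], sign=-1
Σ_t [3,4]: t=3:−1/60480 t=4:+1/34560 = 1/80640
(3j)²=6/1001 [(6 3 5; -4 2 2)], sign=-1
⇒ 4πI² = 14/143
I = (+1)√(14/143/(4π)) = 0.08826552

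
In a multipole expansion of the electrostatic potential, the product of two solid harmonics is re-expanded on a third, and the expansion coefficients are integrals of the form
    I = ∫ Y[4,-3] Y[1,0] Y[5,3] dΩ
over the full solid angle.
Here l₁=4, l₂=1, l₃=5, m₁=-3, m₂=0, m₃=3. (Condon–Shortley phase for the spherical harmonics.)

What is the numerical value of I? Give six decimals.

Rules hold: Σm=0, L=10 even, 3≤5≤5.
N = 9·3·11 = 297
Δ = 0!·8!·2!/11! = 1/495
Racah Σ t=0..0: t=0:+1/576 = 1/576
⇒ 3j(4 1 5; 0 0 0)² = 5/99, sgn -1
Racah Σ t=0..0: t=0:+1/5040 = 1/5040
⇒ 3j(4 1 5; -3 0 3)² = 16/495, sgn +1
4πI² = N·(3j₀)²·(3jₘ)² = 16/33
I = -1·√(0.484848/4π) = -0.19642560

-0.196426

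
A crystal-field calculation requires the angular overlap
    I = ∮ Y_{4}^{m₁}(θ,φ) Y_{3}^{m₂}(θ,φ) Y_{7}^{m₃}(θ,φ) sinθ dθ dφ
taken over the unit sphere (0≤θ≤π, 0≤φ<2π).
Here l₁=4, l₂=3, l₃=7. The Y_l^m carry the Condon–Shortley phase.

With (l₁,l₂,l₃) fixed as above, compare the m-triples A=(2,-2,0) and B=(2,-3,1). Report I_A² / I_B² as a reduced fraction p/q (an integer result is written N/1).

Same 4,3,7: normalisation and zero-m 3j drop out of the ratio.
A: Δ: 0! 8! 6! / 15! → 1/45045; sum: t=0:+1/172800 = 1/172800; 3j²(4 3 7; 2 -2 0) = Δ·Π!·Σ² = 7/2145  (sign -1)
B: Δ: 0! 8! 6! / 15! → 1/45045; sum: t=0:+1/1036800 = 1/1036800; 3j²(4 3 7; 2 -3 1) = Δ·Π!·Σ² = 4/6435  (sign +1)
I_A²/I_B² = (7/2145)/(4/6435) = 21/4

21/4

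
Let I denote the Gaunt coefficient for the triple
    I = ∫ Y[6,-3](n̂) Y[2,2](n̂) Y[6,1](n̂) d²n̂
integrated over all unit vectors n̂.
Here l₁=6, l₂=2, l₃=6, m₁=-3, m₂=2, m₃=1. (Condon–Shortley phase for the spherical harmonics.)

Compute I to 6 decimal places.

Rules hold: Σm=0, L=14 even, 4≤6≤8.
N = 13·5·13 = 845
Δ = 2!·10!·2!/15! = 1/90090
Racah Σ t=0..2: t=0:+1/69120 t=1:−1/14400 t=2:+1/69120 = -7/172800
⇒ 3j(6 2 6; 0 0 0)² = 14/715, sgn -1
Racah Σ t=2..2: t=2:+1/120960 = 1/120960
⇒ 3j(6 2 6; -3 2 1)² = 24/1001, sgn -1
4πI² = N·(3j₀)²·(3jₘ)² = 48/121
I = +1·√(0.396694/4π) = 0.17767364

0.177674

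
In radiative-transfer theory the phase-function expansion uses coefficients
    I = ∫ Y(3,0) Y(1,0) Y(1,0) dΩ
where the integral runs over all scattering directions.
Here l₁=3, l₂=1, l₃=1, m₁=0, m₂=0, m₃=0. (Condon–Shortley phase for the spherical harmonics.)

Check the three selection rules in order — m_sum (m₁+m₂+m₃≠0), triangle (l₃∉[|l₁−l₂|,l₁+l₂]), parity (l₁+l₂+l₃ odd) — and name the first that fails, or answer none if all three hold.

Σmᵢ = 0  ✓
l₃∈[|l₁−l₂|,l₁+l₂]=[2,4], have l₃=1  ✗
Σlᵢ = 5 ⇒ odd

triangle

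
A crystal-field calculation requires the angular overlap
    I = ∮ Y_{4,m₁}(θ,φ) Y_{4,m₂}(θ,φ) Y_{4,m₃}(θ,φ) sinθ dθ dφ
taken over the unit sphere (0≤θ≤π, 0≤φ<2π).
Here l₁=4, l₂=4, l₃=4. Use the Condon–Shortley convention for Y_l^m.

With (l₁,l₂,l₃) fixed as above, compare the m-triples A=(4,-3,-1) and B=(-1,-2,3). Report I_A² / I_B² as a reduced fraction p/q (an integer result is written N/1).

7/1

Same 4,4,4: normalisation and zero-m 3j drop out of the ratio.
A: Δ: 4! 4! 4! / 13! → 1/450450; sum: t=0:+1/3456 = 1/3456; 3j²(4 4 4; 4 -3 -1) = Δ·Π!·Σ² = 35/1287  (sign -1)
B: Δ: 4! 4! 4! / 13! → 1/450450; sum: t=1:−1/864 t=2:+1/576 = 1/1728; 3j²(4 4 4; -1 -2 3) = Δ·Π!·Σ² = 5/1287  (sign -1)
I_A²/I_B² = (35/1287)/(5/1287) = 7/1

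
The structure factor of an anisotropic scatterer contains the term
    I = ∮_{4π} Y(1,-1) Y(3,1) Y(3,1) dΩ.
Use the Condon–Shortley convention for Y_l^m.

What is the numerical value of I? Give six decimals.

-1 + 1 + 1 = 1 ≠ 0: azimuthal integral kills it; I = 0

0.000000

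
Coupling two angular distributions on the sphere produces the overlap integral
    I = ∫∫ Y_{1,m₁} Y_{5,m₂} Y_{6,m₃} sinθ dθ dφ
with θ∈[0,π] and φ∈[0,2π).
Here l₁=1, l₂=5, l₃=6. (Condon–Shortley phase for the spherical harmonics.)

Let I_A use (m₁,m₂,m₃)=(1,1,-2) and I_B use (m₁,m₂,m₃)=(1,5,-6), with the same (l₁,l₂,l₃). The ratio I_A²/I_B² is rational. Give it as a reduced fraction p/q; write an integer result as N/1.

14/33

Same 1,5,6: normalisation and zero-m 3j drop out of the ratio.
A: Δ: 0! 2! 10! / 13! → 1/858; sum: t=0:+1/34560 = 1/34560; 3j²(1 5 6; 1 1 -2) = Δ·Π!·Σ² = 14/429  (sign +1)
B: Δ: 0! 2! 10! / 13! → 1/858; sum: t=0:+1/7257600 = 1/7257600; 3j²(1 5 6; 1 5 -6) = Δ·Π!·Σ² = 1/13  (sign +1)
I_A²/I_B² = (14/429)/(1/13) = 14/33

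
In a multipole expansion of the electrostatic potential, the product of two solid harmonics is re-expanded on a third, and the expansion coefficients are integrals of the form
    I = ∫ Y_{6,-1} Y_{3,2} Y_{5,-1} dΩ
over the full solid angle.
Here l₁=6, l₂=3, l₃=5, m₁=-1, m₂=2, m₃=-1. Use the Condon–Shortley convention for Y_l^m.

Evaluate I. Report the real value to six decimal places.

Rules hold: Σm=0, L=14 even, 3≤5≤9.
N = 13·7·11 = 1001
Δ = 4!·8!·2!/15! = 1/675675
Racah Σ t=1..3: t=1:−1/8640 t=2:+1/2304 t=3:−1/8640 = 7/34560
⇒ 3j(6 3 5; 0 0 0)² = 7/429, sgn -1
Racah Σ t=3..4: t=3:−1/6912 t=4:+1/17280 = -1/11520
⇒ 3j(6 3 5; -1 2 -1)² = 2/143, sgn -1
4πI² = N·(3j₀)²·(3jₘ)² = 98/429
I = +1·√(0.228438/4π) = 0.13482780

0.134828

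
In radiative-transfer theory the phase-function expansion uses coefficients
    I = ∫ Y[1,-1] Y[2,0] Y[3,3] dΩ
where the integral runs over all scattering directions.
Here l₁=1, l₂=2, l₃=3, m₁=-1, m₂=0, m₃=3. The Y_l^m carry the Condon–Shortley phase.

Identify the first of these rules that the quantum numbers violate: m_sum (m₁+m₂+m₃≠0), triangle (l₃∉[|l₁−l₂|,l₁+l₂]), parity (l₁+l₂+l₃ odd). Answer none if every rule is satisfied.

Σmᵢ = 2  ✗
l₃∈[|l₁−l₂|,l₁+l₂]=[1,3], have l₃=3
Σlᵢ = 6 ⇒ even

m_sum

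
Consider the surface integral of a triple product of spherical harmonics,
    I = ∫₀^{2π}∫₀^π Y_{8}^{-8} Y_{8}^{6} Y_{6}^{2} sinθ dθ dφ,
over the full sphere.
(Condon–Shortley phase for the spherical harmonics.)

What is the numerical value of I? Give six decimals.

-0.174172

m-sum 0 ✓  L=22 even ✓  0≤6≤16 ✓
Π(2lᵢ+1) = 17×17×13 = 3757
triangle coeff Δ(8,8,6) = 1/13742520792
Σ_t [2,8]: t=2:+1/41803776000 t=3:−1/435456000 t=4:+1/39813120 t=5:−1/18662400 t=6:+1/39813120 t=7:−1/435456000 t=8:+1/41803776000 = -11/1393459200
(3j)²=600/96577 [(8 8 6; 0 0 0)], sign=-1
Σ_t [10,10]: t=10:+1/125411328000 = 1/125411328000
(3j)²=364/22287 [(8 8 6; -8 6 2)], sign=+1
⇒ 4πI² = 72800/190969
I = (-1)√(72800/190969/(4π)) = -0.17417239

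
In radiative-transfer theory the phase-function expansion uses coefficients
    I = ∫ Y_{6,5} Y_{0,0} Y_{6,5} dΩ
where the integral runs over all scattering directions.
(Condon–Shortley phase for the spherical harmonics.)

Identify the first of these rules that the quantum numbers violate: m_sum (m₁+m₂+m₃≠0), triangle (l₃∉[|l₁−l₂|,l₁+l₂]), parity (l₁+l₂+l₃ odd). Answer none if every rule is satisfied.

m_sum

azimuthal sum: 5 + 0 + 5 = 10  ✗
6 ≤ 6 ≤ 6 (triangle on l)
L = 6 + 0 + 6 = 12 (even)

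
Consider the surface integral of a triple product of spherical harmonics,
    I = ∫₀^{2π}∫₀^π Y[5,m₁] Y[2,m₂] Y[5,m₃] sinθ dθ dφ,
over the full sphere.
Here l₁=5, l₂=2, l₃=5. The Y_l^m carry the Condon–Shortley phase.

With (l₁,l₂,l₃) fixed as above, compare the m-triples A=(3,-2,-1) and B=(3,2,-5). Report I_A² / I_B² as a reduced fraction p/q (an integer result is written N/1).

l's match ⇒ only the (l;m) 3-j factors differ between A and B.
A: triangle coeff Δ(5,2,5) = 1/38610; Σ_t [0,0]: t=0:+1/5760 = 1/5760; (3j)²=56/2145 [(5 2 5; 3 -2 -1)], sign=+1
B: triangle coeff Δ(5,2,5) = 1/38610; Σ_t [2,2]: t=2:+1/161280 = 1/161280; (3j)²=1/143 [(5 2 5; 3 2 -5)], sign=+1
I_A²/I_B² = (56/2145)/(1/143) = 56/15

56/15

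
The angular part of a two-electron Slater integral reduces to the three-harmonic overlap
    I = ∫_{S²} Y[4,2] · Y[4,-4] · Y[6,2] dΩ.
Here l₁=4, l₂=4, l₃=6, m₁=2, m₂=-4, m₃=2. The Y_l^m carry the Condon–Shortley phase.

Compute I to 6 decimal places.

-0.110189

Rules hold: Σm=0, L=14 even, 0≤6≤8.
N = 9·9·13 = 1053
Δ = 2!·6!·6!/15! = 1/1261260
Racah Σ t=0..2: t=0:+1/4608 t=1:−1/1296 t=2:+1/4608 = -7/20736
⇒ 3j(4 4 6; 0 0 0)² = 20/1287, sgn -1
Racah Σ t=0..0: t=0:+1/69120 = 1/69120
⇒ 3j(4 4 6; 2 -4 2)² = 4/429, sgn +1
4πI² = N·(3j₀)²·(3jₘ)² = 240/1573
I = -1·√(0.152575/4π) = -0.11018851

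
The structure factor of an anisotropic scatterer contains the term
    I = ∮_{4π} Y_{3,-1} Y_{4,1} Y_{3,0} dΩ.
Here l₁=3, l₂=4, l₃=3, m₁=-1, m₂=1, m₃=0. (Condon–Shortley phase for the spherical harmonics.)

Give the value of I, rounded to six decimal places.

-0.099323

Rules hold: Σm=0, L=10 even, 1≤3≤7.
N = 7·9·7 = 441
Δ = 4!·2!·4!/11! = 1/34650
Racah Σ t=1..3: t=1:−1/72 t=2:+1/16 t=3:−1/72 = 5/144
⇒ 3j(3 4 3; 0 0 0)² = 2/77, sgn -1
Racah Σ t=2..4: t=2:+1/48 t=3:−1/24 t=4:+1/288 = -5/288
⇒ 3j(3 4 3; -1 1 0)² = 5/462, sgn +1
4πI² = N·(3j₀)²·(3jₘ)² = 15/121
I = -1·√(0.123967/4π) = -0.09932258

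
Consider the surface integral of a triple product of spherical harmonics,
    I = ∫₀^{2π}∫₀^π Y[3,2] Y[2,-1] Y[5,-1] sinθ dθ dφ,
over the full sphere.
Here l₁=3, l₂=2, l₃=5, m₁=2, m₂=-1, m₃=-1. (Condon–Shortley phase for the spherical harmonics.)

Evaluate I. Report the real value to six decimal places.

Checks pass: Σm=0; 10 even; l₃=5∈[1,5].
(2·3+1)(2·2+1)(2·5+1) = 385
Δ: 0! 6! 4! / 11! → 1/2310
sum: t=0:+1/144 = 1/144
3j²(3 2 5; 0 0 0) = Δ·Π!·Σ² = 10/231  (sign -1)
sum: t=0:+1/720 = 1/720
3j²(3 2 5; 2 -1 -1) = Δ·Π!·Σ² = 4/385  (sign +1)
combine: 4πI² = 385·10/231·4/385 = 40/231
take √, sign -1: I = -0.11738675

-0.117387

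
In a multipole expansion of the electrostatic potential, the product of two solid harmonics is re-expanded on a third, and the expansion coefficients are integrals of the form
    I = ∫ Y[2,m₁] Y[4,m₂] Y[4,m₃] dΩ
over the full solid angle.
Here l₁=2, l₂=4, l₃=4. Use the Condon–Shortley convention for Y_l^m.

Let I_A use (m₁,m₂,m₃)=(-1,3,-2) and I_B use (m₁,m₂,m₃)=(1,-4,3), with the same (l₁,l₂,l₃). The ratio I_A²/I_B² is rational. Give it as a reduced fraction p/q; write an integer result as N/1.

25/28

l's match ⇒ only the (l;m) 3-j factors differ between A and B.
A: triangle coeff Δ(2,4,4) = 1/13860; Σ_t [1,2]: t=1:−1/1440 t=2:+1/240 = 1/288; (3j)²=5/132 [(2 4 4; -1 3 -2)], sign=+1
B: triangle coeff Δ(2,4,4) = 1/13860; Σ_t [0,0]: t=0:+1/1440 = 1/1440; (3j)²=7/165 [(2 4 4; 1 -4 3)], sign=-1
I_A²/I_B² = (5/132)/(7/165) = 25/28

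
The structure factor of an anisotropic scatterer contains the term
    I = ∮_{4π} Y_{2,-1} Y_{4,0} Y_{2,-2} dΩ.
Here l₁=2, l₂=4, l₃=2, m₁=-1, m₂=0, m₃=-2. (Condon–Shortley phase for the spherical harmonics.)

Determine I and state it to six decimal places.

0.000000

Σmᵢ = -3 ≠ 0, so the φ-integral vanishes; I = 0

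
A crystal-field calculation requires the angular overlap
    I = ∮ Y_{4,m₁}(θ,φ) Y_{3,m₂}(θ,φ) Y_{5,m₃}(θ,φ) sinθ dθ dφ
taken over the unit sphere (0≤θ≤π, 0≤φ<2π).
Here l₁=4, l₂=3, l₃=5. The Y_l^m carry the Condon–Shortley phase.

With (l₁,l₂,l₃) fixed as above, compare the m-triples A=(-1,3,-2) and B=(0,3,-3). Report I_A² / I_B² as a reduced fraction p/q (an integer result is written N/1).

5/6

Same 4,3,5: normalisation and zero-m 3j drop out of the ratio.
A: Δ: 2! 6! 4! / 13! → 1/180180; sum: t=2:+1/1728 = 1/1728; 3j²(4 3 5; -1 3 -2) = Δ·Π!·Σ² = 25/858  (sign -1)
B: Δ: 2! 6! 4! / 13! → 1/180180; sum: t=2:+1/2304 = 1/2304; 3j²(4 3 5; 0 3 -3) = Δ·Π!·Σ² = 5/143  (sign +1)
I_A²/I_B² = (25/858)/(5/143) = 5/6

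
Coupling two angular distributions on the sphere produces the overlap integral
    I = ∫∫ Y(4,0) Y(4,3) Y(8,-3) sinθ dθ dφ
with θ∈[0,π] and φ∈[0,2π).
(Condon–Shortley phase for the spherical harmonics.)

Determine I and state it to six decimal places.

Checks pass: Σm=0; 16 even; l₃=8∈[0,8].
(2·4+1)(2·4+1)(2·8+1) = 1377
Δ: 0! 8! 8! / 17! → 1/218790
sum: t=0:+1/331776 = 1/331776
3j²(4 4 8; 0 0 0) = Δ·Π!·Σ² = 490/21879  (sign +1)
sum: t=0:+1/2903040 = 1/2903040
3j²(4 4 8; 0 3 -3) = Δ·Π!·Σ² = 5/663  (sign -1)
combine: 4πI² = 1377·490/21879·5/663 = 7350/31603
take √, sign -1: I = -0.13604249

-0.136042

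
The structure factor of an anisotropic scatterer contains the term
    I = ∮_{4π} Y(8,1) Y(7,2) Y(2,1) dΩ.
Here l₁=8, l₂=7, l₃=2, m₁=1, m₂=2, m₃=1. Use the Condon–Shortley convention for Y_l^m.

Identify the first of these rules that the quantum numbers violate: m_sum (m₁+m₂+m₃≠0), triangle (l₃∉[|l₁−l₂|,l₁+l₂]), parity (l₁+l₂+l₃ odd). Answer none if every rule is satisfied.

m_sum

Σmᵢ = 4  ✗
l₃∈[|l₁−l₂|,l₁+l₂]=[1,15], have l₃=2
Σlᵢ = 17 ⇒ odd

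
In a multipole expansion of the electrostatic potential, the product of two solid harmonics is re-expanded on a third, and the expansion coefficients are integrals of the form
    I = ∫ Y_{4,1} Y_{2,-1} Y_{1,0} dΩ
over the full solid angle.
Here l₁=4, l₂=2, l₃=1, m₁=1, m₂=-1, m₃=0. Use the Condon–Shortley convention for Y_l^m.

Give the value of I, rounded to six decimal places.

triangle: need 2≤l₃≤6, have 1; I=0

0.000000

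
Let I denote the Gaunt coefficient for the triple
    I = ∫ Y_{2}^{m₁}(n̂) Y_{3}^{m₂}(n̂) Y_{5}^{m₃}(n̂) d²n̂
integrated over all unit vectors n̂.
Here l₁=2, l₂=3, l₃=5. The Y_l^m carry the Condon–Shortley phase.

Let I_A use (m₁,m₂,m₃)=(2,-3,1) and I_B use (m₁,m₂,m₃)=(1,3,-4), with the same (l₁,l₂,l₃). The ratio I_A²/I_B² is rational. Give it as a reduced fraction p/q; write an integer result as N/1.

Shared (l₁,l₂,l₃)=(2,3,5): N and (l;000)² cancel in I_A²/I_B².
A: Δ = 0!·4!·6!/11! = 1/2310; Racah Σ t=0..0: t=0:+1/17280 = 1/17280; ⇒ 3j(2 3 5; 2 -3 1)² = 1/2310, sgn +1
B: Δ = 0!·4!·6!/11! = 1/2310; Racah Σ t=0..0: t=0:+1/4320 = 1/4320; ⇒ 3j(2 3 5; 1 3 -4)² = 2/55, sgn -1
I_A²/I_B² = (1/2310)/(2/55) = 1/84

1/84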